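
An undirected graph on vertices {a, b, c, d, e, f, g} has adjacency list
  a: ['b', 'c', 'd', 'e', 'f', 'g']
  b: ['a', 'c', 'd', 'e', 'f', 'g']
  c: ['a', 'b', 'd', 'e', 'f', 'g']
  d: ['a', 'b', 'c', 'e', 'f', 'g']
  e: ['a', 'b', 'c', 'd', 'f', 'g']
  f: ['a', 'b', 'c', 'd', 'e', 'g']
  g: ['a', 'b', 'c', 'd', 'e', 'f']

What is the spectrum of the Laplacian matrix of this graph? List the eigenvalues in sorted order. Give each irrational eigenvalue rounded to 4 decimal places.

[0, 7, 7, 7, 7, 7, 7]

Each diagonal entry of L is the vertex degree and each off-diagonal entry is -1 where an edge is present, 0 otherwise; in the order [a, b, c, d, e, f, g] the diagonal is [6, 6, 6, 6, 6, 6, 6]. The multiplicity of 0 as a Laplacian eigenvalue equals the number of connected components. The single zero eigenvalue shows the graph is connected. The largest eigenvalue, 7, is at most the vertex count 7.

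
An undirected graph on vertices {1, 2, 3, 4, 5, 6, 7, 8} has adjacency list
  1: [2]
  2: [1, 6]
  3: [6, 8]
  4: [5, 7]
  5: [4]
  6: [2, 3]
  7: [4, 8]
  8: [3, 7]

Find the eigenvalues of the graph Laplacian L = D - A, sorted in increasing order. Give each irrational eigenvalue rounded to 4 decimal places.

[0, 0.1522, 0.5858, 1.2346, 2, 2.7654, 3.4142, 3.8478]

With the vertex order [1, 2, 3, 4, 5, 6, 7, 8], the degrees are [1, 2, 2, 2, 1, 2, 2, 2], giving D = diag(1, 2, 2, 2, 1, 2, 2, 2) and L = D - A. Since every row of L sums to 0, the all-ones vector is in the kernel and 0 is an eigenvalue.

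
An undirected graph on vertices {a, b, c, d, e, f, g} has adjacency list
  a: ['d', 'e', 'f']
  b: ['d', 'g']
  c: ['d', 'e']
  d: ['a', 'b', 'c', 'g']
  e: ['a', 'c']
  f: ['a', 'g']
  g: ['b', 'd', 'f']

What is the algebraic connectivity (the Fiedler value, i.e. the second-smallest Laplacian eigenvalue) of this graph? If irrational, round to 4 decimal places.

Reading degrees in the order [a, b, c, d, e, f, g] gives [3, 2, 2, 4, 2, 2, 3]; set D = diag(3, 2, 2, 4, 2, 2, 3) and form L = D - A. Computing the eigenvalues of L and sorting gives [0, 0.9636, 1.5261, 2.6428, 3.4062, 3.8946, 5.5667]. The Fiedler value lambda_2 = 0.9636 is strictly positive, so the graph is connected.

0.9636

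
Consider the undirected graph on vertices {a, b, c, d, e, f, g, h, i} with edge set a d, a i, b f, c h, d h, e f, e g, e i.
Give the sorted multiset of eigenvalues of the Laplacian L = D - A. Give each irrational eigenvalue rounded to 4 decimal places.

Each diagonal entry of L is the vertex degree and each off-diagonal entry is -1 where an edge is present, 0 otherwise; in the order [a, b, c, d, e, f, g, h, i] the diagonal is [2, 1, 1, 2, 3, 2, 1, 2, 2]. Diagonalising L (or applying a numerical eigensolver to the 9x9 matrix) gives the spectrum above.

[0, 0.1404, 0.5362, 0.7754, 1.5803, 2.2449, 2.7784, 3.5988, 4.3455]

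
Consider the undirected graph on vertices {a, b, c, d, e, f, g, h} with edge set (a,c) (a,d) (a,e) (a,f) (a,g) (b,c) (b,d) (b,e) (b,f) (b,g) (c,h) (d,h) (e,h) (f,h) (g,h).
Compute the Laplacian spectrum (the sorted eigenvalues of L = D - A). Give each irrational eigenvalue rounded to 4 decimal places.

Reading degrees in the order [a, b, c, d, e, f, g, h] gives [5, 5, 3, 3, 3, 3, 3, 5]; set D = diag(5, 5, 3, 3, 3, 3, 3, 5) and form L = D - A. Diagonalising L (or applying a numerical eigensolver to the 8x8 matrix) gives the spectrum above. By the matrix-tree theorem the graph has (1/8) * product of the nonzero eigenvalues = 2025 spanning trees.

[0, 3, 3, 3, 3, 5, 5, 8]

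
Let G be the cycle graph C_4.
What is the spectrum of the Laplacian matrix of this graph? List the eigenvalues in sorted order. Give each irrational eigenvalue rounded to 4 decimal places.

The graph has 4 vertices and degree multiset [2, 2, 2, 2]; D is the diagonal matrix of degrees and L = D - A. The multiplicity of 0 as a Laplacian eigenvalue equals the number of connected components.

[0, 2, 2, 4]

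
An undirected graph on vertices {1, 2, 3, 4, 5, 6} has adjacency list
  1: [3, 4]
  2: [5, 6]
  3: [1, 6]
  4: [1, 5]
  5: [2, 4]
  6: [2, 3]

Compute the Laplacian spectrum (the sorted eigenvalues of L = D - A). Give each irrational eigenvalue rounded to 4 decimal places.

Each diagonal entry of L is the vertex degree and each off-diagonal entry is -1 where an edge is present, 0 otherwise; in the order [1, 2, 3, 4, 5, 6] the diagonal is [2, 2, 2, 2, 2, 2]. Since every row of L sums to 0, the all-ones vector is in the kernel and 0 is an eigenvalue. The single zero eigenvalue shows the graph is connected. By the matrix-tree theorem the graph has (1/6) * product of the nonzero eigenvalues = 6 spanning trees.

[0, 1, 1, 3, 3, 4]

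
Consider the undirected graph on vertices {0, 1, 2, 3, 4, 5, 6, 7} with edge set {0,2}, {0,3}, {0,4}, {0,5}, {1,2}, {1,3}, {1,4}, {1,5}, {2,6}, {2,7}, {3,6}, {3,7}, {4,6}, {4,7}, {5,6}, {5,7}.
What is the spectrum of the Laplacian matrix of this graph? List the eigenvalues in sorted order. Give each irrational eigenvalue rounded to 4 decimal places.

[0, 4, 4, 4, 4, 4, 4, 8]

Each diagonal entry of L is the vertex degree and each off-diagonal entry is -1 where an edge is present, 0 otherwise; in the order [0, 1, 2, 3, 4, 5, 6, 7] the diagonal is [4, 4, 4, 4, 4, 4, 4, 4]. Diagonalising L (or applying a numerical eigensolver to the 8x8 matrix) gives the spectrum above. By the matrix-tree theorem the graph has (1/8) * product of the nonzero eigenvalues = 4096 spanning trees.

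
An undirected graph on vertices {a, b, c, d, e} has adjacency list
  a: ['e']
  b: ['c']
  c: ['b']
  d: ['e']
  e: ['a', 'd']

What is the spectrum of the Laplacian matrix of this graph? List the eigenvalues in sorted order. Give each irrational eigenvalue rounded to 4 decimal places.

[0, 0, 1, 2, 3]

Each diagonal entry of L is the vertex degree and each off-diagonal entry is -1 where an edge is present, 0 otherwise; in the order [a, b, c, d, e] the diagonal is [1, 1, 1, 1, 2]. L is symmetric positive semidefinite, so every eigenvalue is real and nonnegative. The 2 zero eigenvalues correspond to the 2 connected components. The largest eigenvalue, 3, is at most the vertex count 5.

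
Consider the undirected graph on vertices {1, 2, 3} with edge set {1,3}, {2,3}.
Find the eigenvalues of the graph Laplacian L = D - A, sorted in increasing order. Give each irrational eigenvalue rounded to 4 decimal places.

[0, 1, 3]

Reading degrees in the order [1, 2, 3] gives [1, 1, 2]; set D = diag(1, 1, 2) and form L = D - A. Since every row of L sums to 0, the all-ones vector is in the kernel and 0 is an eigenvalue. The largest eigenvalue, 3, is at most the vertex count 3.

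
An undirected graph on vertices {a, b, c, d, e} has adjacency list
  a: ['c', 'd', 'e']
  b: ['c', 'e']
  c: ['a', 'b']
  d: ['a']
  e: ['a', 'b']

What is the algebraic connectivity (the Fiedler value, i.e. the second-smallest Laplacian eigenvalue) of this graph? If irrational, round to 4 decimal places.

Each diagonal entry of L is the vertex degree and each off-diagonal entry is -1 where an edge is present, 0 otherwise; in the order [a, b, c, d, e] the diagonal is [3, 2, 2, 1, 2]. The smallest Laplacian eigenvalue is always 0. The next one, lambda_2 = 0.8299, measures how hard the graph is to disconnect: larger values mean better connectivity. By the matrix-tree theorem the graph has (1/5) * product of the nonzero eigenvalues = 4 spanning trees. The largest eigenvalue, 4.4812, is at most the vertex count 5.

0.8299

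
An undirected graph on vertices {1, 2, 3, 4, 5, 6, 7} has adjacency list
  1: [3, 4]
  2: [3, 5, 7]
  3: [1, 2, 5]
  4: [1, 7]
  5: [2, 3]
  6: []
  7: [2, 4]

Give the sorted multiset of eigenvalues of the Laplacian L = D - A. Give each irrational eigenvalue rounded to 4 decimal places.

[0, 0, 1, 1.5858, 3, 4, 4.4142]

Reading degrees in the order [1, 2, 3, 4, 5, 6, 7] gives [2, 3, 3, 2, 2, 0, 2]; set D = diag(2, 3, 3, 2, 2, 0, 2) and form L = D - A. Diagonalising L (or applying a numerical eigensolver to the 7x7 matrix) gives the spectrum above. The 2 zero eigenvalues correspond to the 2 connected components. The eigenvalues sum to 14, which equals trace(L) = 2|E|.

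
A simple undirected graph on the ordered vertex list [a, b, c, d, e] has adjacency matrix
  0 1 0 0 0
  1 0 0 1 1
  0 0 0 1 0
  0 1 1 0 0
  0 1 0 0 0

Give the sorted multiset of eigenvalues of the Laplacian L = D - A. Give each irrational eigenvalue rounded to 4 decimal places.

Each diagonal entry of L is the vertex degree and each off-diagonal entry is -1 where an edge is present, 0 otherwise; in the order [a, b, c, d, e] the diagonal is [1, 3, 1, 2, 1]. Since every row of L sums to 0, the all-ones vector is in the kernel and 0 is an eigenvalue. By the matrix-tree theorem the graph has (1/5) * product of the nonzero eigenvalues = 1 spanning tree. The eigenvalues sum to 8, which equals trace(L) = 2|E|.

[0, 0.5188, 1, 2.3111, 4.1701]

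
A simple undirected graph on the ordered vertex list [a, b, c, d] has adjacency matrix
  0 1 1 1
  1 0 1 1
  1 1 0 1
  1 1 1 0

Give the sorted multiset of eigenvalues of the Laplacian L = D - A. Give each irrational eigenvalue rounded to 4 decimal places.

[0, 4, 4, 4]

With the vertex order [a, b, c, d], the degrees are [3, 3, 3, 3], giving D = diag(3, 3, 3, 3) and L = D - A. The multiplicity of 0 as a Laplacian eigenvalue equals the number of connected components. The single zero eigenvalue shows the graph is connected. The largest eigenvalue, 4, is at most the vertex count 4.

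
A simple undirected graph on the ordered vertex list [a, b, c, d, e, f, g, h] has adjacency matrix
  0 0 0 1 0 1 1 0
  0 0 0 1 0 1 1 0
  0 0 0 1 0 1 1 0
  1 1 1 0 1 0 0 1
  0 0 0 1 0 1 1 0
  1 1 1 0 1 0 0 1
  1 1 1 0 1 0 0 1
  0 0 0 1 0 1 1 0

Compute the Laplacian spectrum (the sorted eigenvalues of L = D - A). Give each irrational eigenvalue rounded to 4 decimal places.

Reading degrees in the order [a, b, c, d, e, f, g, h] gives [3, 3, 3, 5, 3, 5, 5, 3]; set D = diag(3, 3, 3, 5, 3, 5, 5, 3) and form L = D - A. Since every row of L sums to 0, the all-ones vector is in the kernel and 0 is an eigenvalue. The largest eigenvalue, 8, is at most the vertex count 8. The eigenvalues sum to 30, which equals trace(L) = 2|E|.

[0, 3, 3, 3, 3, 5, 5, 8]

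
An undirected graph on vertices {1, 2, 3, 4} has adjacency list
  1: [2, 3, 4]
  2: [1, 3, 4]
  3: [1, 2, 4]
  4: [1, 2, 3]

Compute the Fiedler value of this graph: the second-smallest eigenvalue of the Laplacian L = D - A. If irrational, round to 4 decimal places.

4

Each diagonal entry of L is the vertex degree and each off-diagonal entry is -1 where an edge is present, 0 otherwise; in the order [1, 2, 3, 4] the diagonal is [3, 3, 3, 3]. Computing the eigenvalues of L and sorting gives [0, 4, 4, 4]. The Fiedler value lambda_2 = 4 is strictly positive, so the graph is connected. The largest eigenvalue, 4, is at most the vertex count 4.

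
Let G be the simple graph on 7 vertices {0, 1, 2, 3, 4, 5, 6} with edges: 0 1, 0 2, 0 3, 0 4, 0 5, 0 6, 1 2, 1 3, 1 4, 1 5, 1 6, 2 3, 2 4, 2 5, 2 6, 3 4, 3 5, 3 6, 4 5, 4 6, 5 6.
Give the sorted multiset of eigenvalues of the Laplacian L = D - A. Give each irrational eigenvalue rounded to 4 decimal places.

With the vertex order [0, 1, 2, 3, 4, 5, 6], the degrees are [6, 6, 6, 6, 6, 6, 6], giving D = diag(6, 6, 6, 6, 6, 6, 6) and L = D - A. L is symmetric positive semidefinite, so every eigenvalue is real and nonnegative.

[0, 7, 7, 7, 7, 7, 7]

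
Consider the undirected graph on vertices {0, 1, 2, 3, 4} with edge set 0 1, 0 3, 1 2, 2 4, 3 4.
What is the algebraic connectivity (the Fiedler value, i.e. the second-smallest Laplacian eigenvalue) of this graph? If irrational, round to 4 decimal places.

1.3820

Each diagonal entry of L is the vertex degree and each off-diagonal entry is -1 where an edge is present, 0 otherwise; in the order [0, 1, 2, 3, 4] the diagonal is [2, 2, 2, 2, 2]. Computing the eigenvalues of L and sorting gives [0, 1.3820, 1.3820, 3.6180, 3.6180]. The Fiedler value lambda_2 = 1.3820 is strictly positive, so the graph is connected. By the matrix-tree theorem the graph has (1/5) * product of the nonzero eigenvalues = 5 spanning trees.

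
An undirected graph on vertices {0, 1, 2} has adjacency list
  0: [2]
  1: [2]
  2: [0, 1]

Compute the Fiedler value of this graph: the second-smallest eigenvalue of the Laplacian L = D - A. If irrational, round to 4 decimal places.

1

Each diagonal entry of L is the vertex degree and each off-diagonal entry is -1 where an edge is present, 0 otherwise; in the order [0, 1, 2] the diagonal is [1, 1, 2]. Computing the eigenvalues of L and sorting gives [0, 1, 3]. The Fiedler value lambda_2 = 1 is strictly positive, so the graph is connected.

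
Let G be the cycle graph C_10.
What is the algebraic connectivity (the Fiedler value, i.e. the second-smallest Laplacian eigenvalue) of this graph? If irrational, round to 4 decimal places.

0.3820

The graph has 10 vertices and degree multiset [2, 2, 2, 2, 2, 2, 2, 2, 2, 2]; D is the diagonal matrix of degrees and L = D - A. The sorted Laplacian eigenvalues are [0, 0.3820, 0.3820, 1.3820, 1.3820, 2.6180, 2.6180, 3.6180, 3.6180, 4]; the algebraic connectivity is the second entry, 0.3820. The eigenvalues sum to 20, which equals trace(L) = 2|E|.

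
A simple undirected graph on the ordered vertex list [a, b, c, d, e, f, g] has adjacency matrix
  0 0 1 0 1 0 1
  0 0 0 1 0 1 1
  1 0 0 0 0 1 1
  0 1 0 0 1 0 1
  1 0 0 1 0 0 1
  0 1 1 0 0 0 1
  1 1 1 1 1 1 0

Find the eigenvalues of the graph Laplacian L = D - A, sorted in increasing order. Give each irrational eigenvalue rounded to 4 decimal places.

[0, 2, 2, 4, 4, 5, 7]

Each diagonal entry of L is the vertex degree and each off-diagonal entry is -1 where an edge is present, 0 otherwise; in the order [a, b, c, d, e, f, g] the diagonal is [3, 3, 3, 3, 3, 3, 6]. L is symmetric positive semidefinite, so every eigenvalue is real and nonnegative. The single zero eigenvalue shows the graph is connected.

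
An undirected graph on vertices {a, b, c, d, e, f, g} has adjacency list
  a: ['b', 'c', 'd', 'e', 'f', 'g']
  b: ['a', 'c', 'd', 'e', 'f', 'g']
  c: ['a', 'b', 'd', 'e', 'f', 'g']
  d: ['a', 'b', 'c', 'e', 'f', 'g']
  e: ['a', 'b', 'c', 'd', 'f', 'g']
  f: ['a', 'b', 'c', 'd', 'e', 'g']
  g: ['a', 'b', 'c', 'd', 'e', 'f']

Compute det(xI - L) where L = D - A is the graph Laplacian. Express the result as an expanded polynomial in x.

x^7 - 42x^6 + 735x^5 - 6860x^4 + 36015x^3 - 100842x^2 + 117649x

With the vertex order [a, b, c, d, e, f, g], the degrees are [6, 6, 6, 6, 6, 6, 6], giving D = diag(6, 6, 6, 6, 6, 6, 6) and L = D - A. The eigenvalues of L are [0, 7, 7, 7, 7, 7, 7]; the characteristic polynomial is the product of (x - lambda_i), which multiplies out to x^7 - 42x^6 + 735x^5 - 6860x^4 + 36015x^3 - 100842x^2 + 117649x. The constant term is 0 because L is singular (the all-ones vector lies in its kernel). The largest eigenvalue, 7, is at most the vertex count 7.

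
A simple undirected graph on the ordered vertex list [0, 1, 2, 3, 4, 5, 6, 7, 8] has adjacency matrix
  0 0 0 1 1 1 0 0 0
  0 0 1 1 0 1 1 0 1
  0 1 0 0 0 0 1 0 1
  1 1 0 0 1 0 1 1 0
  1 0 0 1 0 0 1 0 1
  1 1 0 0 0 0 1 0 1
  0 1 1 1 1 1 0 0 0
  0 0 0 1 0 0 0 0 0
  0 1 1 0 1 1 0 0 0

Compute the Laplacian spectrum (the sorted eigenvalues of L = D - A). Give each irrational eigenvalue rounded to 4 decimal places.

[0, 0.8720, 2.1400, 3.6608, 4, 4.1776, 5.3663, 6.7939, 6.9894]

Reading degrees in the order [0, 1, 2, 3, 4, 5, 6, 7, 8] gives [3, 5, 3, 5, 4, 4, 5, 1, 4]; set D = diag(3, 5, 3, 5, 4, 4, 5, 1, 4) and form L = D - A. L is symmetric positive semidefinite, so every eigenvalue is real and nonnegative. The single zero eigenvalue shows the graph is connected. The eigenvalues sum to 34, which equals trace(L) = 2|E|. The largest eigenvalue, 6.9894, is at most the vertex count 9.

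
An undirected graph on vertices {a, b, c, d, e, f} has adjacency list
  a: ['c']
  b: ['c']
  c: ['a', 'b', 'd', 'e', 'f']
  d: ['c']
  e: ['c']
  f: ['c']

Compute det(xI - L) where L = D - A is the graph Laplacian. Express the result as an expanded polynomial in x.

With the vertex order [a, b, c, d, e, f], the degrees are [1, 1, 5, 1, 1, 1], giving D = diag(1, 1, 5, 1, 1, 1) and L = D - A. Computing det(xI - L) by cofactor expansion (or equivalently via sum-over-permutations) gives x^6 - 10x^5 + 30x^4 - 40x^3 + 25x^2 - 6x. The coefficient of x^5 equals -trace(L) = -10, matching the sum of degrees. By the matrix-tree theorem the graph has (1/6) * product of the nonzero eigenvalues = 1 spanning tree. The largest eigenvalue, 6, is at most the vertex count 6.

x^6 - 10x^5 + 30x^4 - 40x^3 + 25x^2 - 6x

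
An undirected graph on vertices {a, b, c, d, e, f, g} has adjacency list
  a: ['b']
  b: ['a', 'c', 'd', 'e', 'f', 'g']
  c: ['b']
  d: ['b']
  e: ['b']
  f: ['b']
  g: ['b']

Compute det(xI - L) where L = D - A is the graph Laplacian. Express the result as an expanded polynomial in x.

Each diagonal entry of L is the vertex degree and each off-diagonal entry is -1 where an edge is present, 0 otherwise; in the order [a, b, c, d, e, f, g] the diagonal is [1, 6, 1, 1, 1, 1, 1]. Computing det(xI - L) by cofactor expansion (or equivalently via sum-over-permutations) gives x^7 - 12x^6 + 45x^5 - 80x^4 + 75x^3 - 36x^2 + 7x. The coefficient of x^6 equals -trace(L) = -12, matching the sum of degrees. The largest eigenvalue, 7, is at most the vertex count 7. The eigenvalues sum to 12, which equals trace(L) = 2|E|.

x^7 - 12x^6 + 45x^5 - 80x^4 + 75x^3 - 36x^2 + 7x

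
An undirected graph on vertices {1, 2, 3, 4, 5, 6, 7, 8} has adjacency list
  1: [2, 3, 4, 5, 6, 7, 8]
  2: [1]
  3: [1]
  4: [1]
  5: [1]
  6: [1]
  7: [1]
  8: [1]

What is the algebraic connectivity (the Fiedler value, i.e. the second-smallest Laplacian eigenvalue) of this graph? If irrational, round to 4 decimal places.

1

With the vertex order [1, 2, 3, 4, 5, 6, 7, 8], the degrees are [7, 1, 1, 1, 1, 1, 1, 1], giving D = diag(7, 1, 1, 1, 1, 1, 1, 1) and L = D - A. The sorted Laplacian eigenvalues are [0, 1, 1, 1, 1, 1, 1, 8]; the algebraic connectivity is the second entry, 1.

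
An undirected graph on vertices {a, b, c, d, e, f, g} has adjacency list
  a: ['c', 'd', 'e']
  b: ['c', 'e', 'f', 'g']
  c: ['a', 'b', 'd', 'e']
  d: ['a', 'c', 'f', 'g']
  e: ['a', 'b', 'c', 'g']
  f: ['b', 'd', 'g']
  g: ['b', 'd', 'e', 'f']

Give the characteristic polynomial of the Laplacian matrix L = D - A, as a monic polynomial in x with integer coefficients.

x^7 - 26x^6 + 276x^5 - 1528x^4 + 4641x^3 - 7308x^2 + 4641x

Reading degrees in the order [a, b, c, d, e, f, g] gives [3, 4, 4, 4, 4, 3, 4]; set D = diag(3, 4, 4, 4, 4, 3, 4) and form L = D - A. Computing det(xI - L) by cofactor expansion (or equivalently via sum-over-permutations) gives x^7 - 26x^6 + 276x^5 - 1528x^4 + 4641x^3 - 7308x^2 + 4641x. The coefficient of x^6 equals -trace(L) = -26, matching the sum of degrees. The largest eigenvalue, 6.2470, is at most the vertex count 7. The eigenvalues sum to 26, which equals trace(L) = 2|E|.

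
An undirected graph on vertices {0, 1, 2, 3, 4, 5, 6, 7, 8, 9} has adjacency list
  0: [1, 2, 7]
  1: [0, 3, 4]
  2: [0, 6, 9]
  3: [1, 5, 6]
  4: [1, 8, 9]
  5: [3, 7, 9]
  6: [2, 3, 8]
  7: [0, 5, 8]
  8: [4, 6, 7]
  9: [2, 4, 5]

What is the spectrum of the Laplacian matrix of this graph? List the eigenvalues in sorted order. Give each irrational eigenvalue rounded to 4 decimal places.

Each diagonal entry of L is the vertex degree and each off-diagonal entry is -1 where an edge is present, 0 otherwise; in the order [0, 1, 2, 3, 4, 5, 6, 7, 8, 9] the diagonal is [3, 3, 3, 3, 3, 3, 3, 3, 3, 3]. Diagonalising L (or applying a numerical eigensolver to the 10x10 matrix) gives the spectrum above. By the matrix-tree theorem the graph has (1/10) * product of the nonzero eigenvalues = 2000 spanning trees.

[0, 2, 2, 2, 2, 2, 5, 5, 5, 5]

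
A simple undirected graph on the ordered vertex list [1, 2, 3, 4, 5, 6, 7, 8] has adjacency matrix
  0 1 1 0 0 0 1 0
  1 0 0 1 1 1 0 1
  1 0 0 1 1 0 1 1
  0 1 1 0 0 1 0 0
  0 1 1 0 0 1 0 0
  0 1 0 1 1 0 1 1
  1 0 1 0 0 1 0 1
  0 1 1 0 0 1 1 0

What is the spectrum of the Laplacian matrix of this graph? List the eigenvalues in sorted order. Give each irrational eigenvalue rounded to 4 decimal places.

Reading degrees in the order [1, 2, 3, 4, 5, 6, 7, 8] gives [3, 5, 5, 3, 3, 5, 4, 4]; set D = diag(3, 5, 5, 3, 3, 5, 4, 4) and form L = D - A. L is symmetric positive semidefinite, so every eigenvalue is real and nonnegative. The single zero eigenvalue shows the graph is connected. The eigenvalues sum to 32, which equals trace(L) = 2|E|. There is one zero in the spectrum, matching the 1 component.

[0, 2.4384, 3, 3.3249, 4.4608, 5, 6.5616, 7.2143]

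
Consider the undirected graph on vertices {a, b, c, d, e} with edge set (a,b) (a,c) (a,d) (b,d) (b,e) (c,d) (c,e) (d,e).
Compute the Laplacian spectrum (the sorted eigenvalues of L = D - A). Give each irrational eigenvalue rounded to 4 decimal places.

[0, 3, 3, 5, 5]

Reading degrees in the order [a, b, c, d, e] gives [3, 3, 3, 4, 3]; set D = diag(3, 3, 3, 4, 3) and form L = D - A. L is symmetric positive semidefinite, so every eigenvalue is real and nonnegative. The single zero eigenvalue shows the graph is connected. The eigenvalues sum to 16, which equals trace(L) = 2|E|.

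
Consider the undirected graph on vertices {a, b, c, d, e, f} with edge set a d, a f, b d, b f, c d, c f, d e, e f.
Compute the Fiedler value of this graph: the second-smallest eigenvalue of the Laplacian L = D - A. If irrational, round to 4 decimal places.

2

Each diagonal entry of L is the vertex degree and each off-diagonal entry is -1 where an edge is present, 0 otherwise; in the order [a, b, c, d, e, f] the diagonal is [2, 2, 2, 4, 2, 4]. The smallest Laplacian eigenvalue is always 0. The next one, lambda_2 = 2, measures how hard the graph is to disconnect: larger values mean better connectivity. By the matrix-tree theorem the graph has (1/6) * product of the nonzero eigenvalues = 32 spanning trees.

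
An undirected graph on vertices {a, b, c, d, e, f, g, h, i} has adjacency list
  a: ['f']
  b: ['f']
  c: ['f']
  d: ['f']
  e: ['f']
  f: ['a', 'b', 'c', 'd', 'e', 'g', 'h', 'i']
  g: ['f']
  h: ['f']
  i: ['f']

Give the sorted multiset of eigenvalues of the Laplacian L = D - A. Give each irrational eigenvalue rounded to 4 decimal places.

[0, 1, 1, 1, 1, 1, 1, 1, 9]

With the vertex order [a, b, c, d, e, f, g, h, i], the degrees are [1, 1, 1, 1, 1, 8, 1, 1, 1], giving D = diag(1, 1, 1, 1, 1, 8, 1, 1, 1) and L = D - A. Since every row of L sums to 0, the all-ones vector is in the kernel and 0 is an eigenvalue. The single zero eigenvalue shows the graph is connected. The eigenvalues sum to 16, which equals trace(L) = 2|E|.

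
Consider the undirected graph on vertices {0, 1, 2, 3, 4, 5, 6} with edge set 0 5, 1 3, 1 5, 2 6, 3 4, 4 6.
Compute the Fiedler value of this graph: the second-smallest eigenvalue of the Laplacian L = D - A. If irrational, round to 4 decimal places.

0.1981

With the vertex order [0, 1, 2, 3, 4, 5, 6], the degrees are [1, 2, 1, 2, 2, 2, 2], giving D = diag(1, 2, 1, 2, 2, 2, 2) and L = D - A. The smallest Laplacian eigenvalue is always 0. The next one, lambda_2 = 0.1981, measures how hard the graph is to disconnect: larger values mean better connectivity. There is one zero in the spectrum, matching the 1 component. The eigenvalues sum to 12, which equals trace(L) = 2|E|.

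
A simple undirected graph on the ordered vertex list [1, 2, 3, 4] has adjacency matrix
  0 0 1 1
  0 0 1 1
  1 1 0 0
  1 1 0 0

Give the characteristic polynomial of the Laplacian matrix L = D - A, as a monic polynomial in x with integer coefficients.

Each diagonal entry of L is the vertex degree and each off-diagonal entry is -1 where an edge is present, 0 otherwise; in the order [1, 2, 3, 4] the diagonal is [2, 2, 2, 2]. Computing det(xI - L) by cofactor expansion (or equivalently via sum-over-permutations) gives x^4 - 8x^3 + 20x^2 - 16x. The constant term is 0 because L is singular (the all-ones vector lies in its kernel). The largest eigenvalue, 4, is at most the vertex count 4.

x^4 - 8x^3 + 20x^2 - 16x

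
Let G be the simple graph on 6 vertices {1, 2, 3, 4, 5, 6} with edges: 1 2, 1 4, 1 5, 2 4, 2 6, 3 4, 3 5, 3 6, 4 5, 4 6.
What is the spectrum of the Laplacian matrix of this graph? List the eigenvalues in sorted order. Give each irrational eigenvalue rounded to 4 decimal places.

With the vertex order [1, 2, 3, 4, 5, 6], the degrees are [3, 3, 3, 5, 3, 3], giving D = diag(3, 3, 3, 5, 3, 3) and L = D - A. The multiplicity of 0 as a Laplacian eigenvalue equals the number of connected components. The single zero eigenvalue shows the graph is connected. There is one zero in the spectrum, matching the 1 component. The eigenvalues sum to 20, which equals trace(L) = 2|E|.

[0, 2.3820, 2.3820, 4.6180, 4.6180, 6]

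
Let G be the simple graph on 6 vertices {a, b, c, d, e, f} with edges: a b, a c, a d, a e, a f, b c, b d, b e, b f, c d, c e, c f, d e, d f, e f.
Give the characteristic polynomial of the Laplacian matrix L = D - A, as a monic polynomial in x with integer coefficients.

x^6 - 30x^5 + 360x^4 - 2160x^3 + 6480x^2 - 7776x

Reading degrees in the order [a, b, c, d, e, f] gives [5, 5, 5, 5, 5, 5]; set D = diag(5, 5, 5, 5, 5, 5) and form L = D - A. Computing det(xI - L) by cofactor expansion (or equivalently via sum-over-permutations) gives x^6 - 30x^5 + 360x^4 - 2160x^3 + 6480x^2 - 7776x. Since p(0) = det(-L) = 0, x divides p(x). By the matrix-tree theorem the graph has (1/6) * product of the nonzero eigenvalues = 1296 spanning trees. There is one zero in the spectrum, matching the 1 component.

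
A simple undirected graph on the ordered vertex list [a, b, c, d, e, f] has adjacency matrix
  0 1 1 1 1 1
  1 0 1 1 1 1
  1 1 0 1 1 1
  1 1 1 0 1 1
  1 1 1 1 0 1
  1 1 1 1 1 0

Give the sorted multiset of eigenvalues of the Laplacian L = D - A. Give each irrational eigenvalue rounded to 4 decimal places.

Each diagonal entry of L is the vertex degree and each off-diagonal entry is -1 where an edge is present, 0 otherwise; in the order [a, b, c, d, e, f] the diagonal is [5, 5, 5, 5, 5, 5]. The multiplicity of 0 as a Laplacian eigenvalue equals the number of connected components. The single zero eigenvalue shows the graph is connected. The largest eigenvalue, 6, is at most the vertex count 6.

[0, 6, 6, 6, 6, 6]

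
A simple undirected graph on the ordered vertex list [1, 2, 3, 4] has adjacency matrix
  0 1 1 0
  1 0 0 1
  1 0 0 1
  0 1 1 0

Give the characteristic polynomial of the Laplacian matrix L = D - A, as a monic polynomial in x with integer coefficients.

Reading degrees in the order [1, 2, 3, 4] gives [2, 2, 2, 2]; set D = diag(2, 2, 2, 2) and form L = D - A. L has integer entries, so p(x) = det(xI - L) has integer coefficients. Expanding the determinant yields x^4 - 8x^3 + 20x^2 - 16x. The coefficient of x^3 equals -trace(L) = -8, matching the sum of degrees. There is one zero in the spectrum, matching the 1 component.

x^4 - 8x^3 + 20x^2 - 16x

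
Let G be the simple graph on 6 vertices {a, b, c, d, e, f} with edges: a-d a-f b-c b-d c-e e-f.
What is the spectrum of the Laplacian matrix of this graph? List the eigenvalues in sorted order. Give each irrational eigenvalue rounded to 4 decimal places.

Reading degrees in the order [a, b, c, d, e, f] gives [2, 2, 2, 2, 2, 2]; set D = diag(2, 2, 2, 2, 2, 2) and form L = D - A. L is symmetric positive semidefinite, so every eigenvalue is real and nonnegative. The single zero eigenvalue shows the graph is connected. By the matrix-tree theorem the graph has (1/6) * product of the nonzero eigenvalues = 6 spanning trees. The eigenvalues sum to 12, which equals trace(L) = 2|E|.

[0, 1, 1, 3, 3, 4]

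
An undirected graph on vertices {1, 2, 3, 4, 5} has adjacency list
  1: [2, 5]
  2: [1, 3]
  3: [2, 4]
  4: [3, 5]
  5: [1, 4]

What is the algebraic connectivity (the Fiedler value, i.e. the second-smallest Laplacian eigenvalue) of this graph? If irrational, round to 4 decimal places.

Reading degrees in the order [1, 2, 3, 4, 5] gives [2, 2, 2, 2, 2]; set D = diag(2, 2, 2, 2, 2) and form L = D - A. Computing the eigenvalues of L and sorting gives [0, 1.3820, 1.3820, 3.6180, 3.6180]. The Fiedler value lambda_2 = 1.3820 is strictly positive, so the graph is connected. The eigenvalues sum to 10, which equals trace(L) = 2|E|. By the matrix-tree theorem the graph has (1/5) * product of the nonzero eigenvalues = 5 spanning trees.

1.3820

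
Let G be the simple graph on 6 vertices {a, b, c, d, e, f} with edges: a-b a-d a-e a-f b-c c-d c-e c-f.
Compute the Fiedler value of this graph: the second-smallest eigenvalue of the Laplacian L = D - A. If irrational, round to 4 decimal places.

2

With the vertex order [a, b, c, d, e, f], the degrees are [4, 2, 4, 2, 2, 2], giving D = diag(4, 2, 4, 2, 2, 2) and L = D - A. Computing the eigenvalues of L and sorting gives [0, 2, 2, 2, 4, 6]. The Fiedler value lambda_2 = 2 is strictly positive, so the graph is connected.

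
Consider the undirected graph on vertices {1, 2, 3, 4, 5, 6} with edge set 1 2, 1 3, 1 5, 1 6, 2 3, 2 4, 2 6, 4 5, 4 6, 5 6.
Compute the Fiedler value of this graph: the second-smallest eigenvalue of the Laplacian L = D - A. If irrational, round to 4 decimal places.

Each diagonal entry of L is the vertex degree and each off-diagonal entry is -1 where an edge is present, 0 otherwise; in the order [1, 2, 3, 4, 5, 6] the diagonal is [4, 4, 2, 3, 3, 4]. The smallest Laplacian eigenvalue is always 0. The next one, lambda_2 = 1.6972, measures how hard the graph is to disconnect: larger values mean better connectivity.

1.6972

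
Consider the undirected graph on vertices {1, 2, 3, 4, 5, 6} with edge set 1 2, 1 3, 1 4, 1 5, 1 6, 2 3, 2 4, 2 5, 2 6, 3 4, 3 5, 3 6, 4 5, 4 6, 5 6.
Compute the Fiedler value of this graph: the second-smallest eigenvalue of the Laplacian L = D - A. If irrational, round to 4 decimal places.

With the vertex order [1, 2, 3, 4, 5, 6], the degrees are [5, 5, 5, 5, 5, 5], giving D = diag(5, 5, 5, 5, 5, 5) and L = D - A. The smallest Laplacian eigenvalue is always 0. The next one, lambda_2 = 6, measures how hard the graph is to disconnect: larger values mean better connectivity. The eigenvalues sum to 30, which equals trace(L) = 2|E|.

6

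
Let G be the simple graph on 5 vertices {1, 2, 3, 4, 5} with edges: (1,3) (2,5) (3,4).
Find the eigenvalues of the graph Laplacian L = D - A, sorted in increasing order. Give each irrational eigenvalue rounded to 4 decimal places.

[0, 0, 1, 2, 3]

With the vertex order [1, 2, 3, 4, 5], the degrees are [1, 1, 2, 1, 1], giving D = diag(1, 1, 2, 1, 1) and L = D - A. Since every row of L sums to 0, the all-ones vector is in the kernel and 0 is an eigenvalue. The 2 zero eigenvalues correspond to the 2 connected components. The eigenvalues sum to 6, which equals trace(L) = 2|E|.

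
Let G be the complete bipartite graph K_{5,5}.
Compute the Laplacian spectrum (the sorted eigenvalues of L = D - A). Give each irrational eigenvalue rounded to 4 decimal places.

[0, 5, 5, 5, 5, 5, 5, 5, 5, 10]

The graph has 10 vertices and degree multiset [5, 5, 5, 5, 5, 5, 5, 5, 5, 5]; D is the diagonal matrix of degrees and L = D - A. Diagonalising L (or applying a numerical eigensolver to the 10x10 matrix) gives the spectrum above.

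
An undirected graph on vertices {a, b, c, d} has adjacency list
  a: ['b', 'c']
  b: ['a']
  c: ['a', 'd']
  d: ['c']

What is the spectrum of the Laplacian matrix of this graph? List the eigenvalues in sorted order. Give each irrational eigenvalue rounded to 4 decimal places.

Each diagonal entry of L is the vertex degree and each off-diagonal entry is -1 where an edge is present, 0 otherwise; in the order [a, b, c, d] the diagonal is [2, 1, 2, 1]. The multiplicity of 0 as a Laplacian eigenvalue equals the number of connected components. The single zero eigenvalue shows the graph is connected. By the matrix-tree theorem the graph has (1/4) * product of the nonzero eigenvalues = 1 spanning tree.

[0, 0.5858, 2, 3.4142]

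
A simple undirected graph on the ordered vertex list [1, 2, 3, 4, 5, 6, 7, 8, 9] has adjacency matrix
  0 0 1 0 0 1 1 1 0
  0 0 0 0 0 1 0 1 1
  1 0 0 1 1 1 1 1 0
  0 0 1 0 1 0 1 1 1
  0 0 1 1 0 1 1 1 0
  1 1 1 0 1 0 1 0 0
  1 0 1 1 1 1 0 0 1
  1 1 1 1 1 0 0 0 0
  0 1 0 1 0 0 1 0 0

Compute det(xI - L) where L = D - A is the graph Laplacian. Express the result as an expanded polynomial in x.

x^9 - 42x^8 + 758x^7 - 7666x^6 + 47440x^5 - 183626x^4 + 433348x^3 - 568972x^2 + 317556x

With the vertex order [1, 2, 3, 4, 5, 6, 7, 8, 9], the degrees are [4, 3, 6, 5, 5, 5, 6, 5, 3], giving D = diag(4, 3, 6, 5, 5, 5, 6, 5, 3) and L = D - A. Computing det(xI - L) by cofactor expansion (or equivalently via sum-over-permutations) gives x^9 - 42x^8 + 758x^7 - 7666x^6 + 47440x^5 - 183626x^4 + 433348x^3 - 568972x^2 + 317556x. The coefficient of x^8 equals -trace(L) = -42, matching the sum of degrees. By the matrix-tree theorem the graph has (1/9) * product of the nonzero eigenvalues = 35284 spanning trees.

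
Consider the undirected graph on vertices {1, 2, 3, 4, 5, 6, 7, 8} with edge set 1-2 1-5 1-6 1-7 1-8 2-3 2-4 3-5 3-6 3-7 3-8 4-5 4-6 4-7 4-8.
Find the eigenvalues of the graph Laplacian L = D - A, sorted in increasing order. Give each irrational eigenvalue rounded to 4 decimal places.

With the vertex order [1, 2, 3, 4, 5, 6, 7, 8], the degrees are [5, 3, 5, 5, 3, 3, 3, 3], giving D = diag(5, 3, 5, 5, 3, 3, 3, 3) and L = D - A. The multiplicity of 0 as a Laplacian eigenvalue equals the number of connected components.

[0, 3, 3, 3, 3, 5, 5, 8]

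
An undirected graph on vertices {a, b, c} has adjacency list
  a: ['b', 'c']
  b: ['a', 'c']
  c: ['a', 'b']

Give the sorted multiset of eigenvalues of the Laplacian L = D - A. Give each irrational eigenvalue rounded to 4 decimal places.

[0, 3, 3]

Each diagonal entry of L is the vertex degree and each off-diagonal entry is -1 where an edge is present, 0 otherwise; in the order [a, b, c] the diagonal is [2, 2, 2]. Diagonalising L (or applying a numerical eigensolver to the 3x3 matrix) gives the spectrum above. The largest eigenvalue, 3, is at most the vertex count 3. By the matrix-tree theorem the graph has (1/3) * product of the nonzero eigenvalues = 3 spanning trees.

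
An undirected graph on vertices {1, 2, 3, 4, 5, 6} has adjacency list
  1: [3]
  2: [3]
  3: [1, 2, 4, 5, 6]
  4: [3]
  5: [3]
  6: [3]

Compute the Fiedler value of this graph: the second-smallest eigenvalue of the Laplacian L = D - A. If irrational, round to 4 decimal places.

1

With the vertex order [1, 2, 3, 4, 5, 6], the degrees are [1, 1, 5, 1, 1, 1], giving D = diag(1, 1, 5, 1, 1, 1) and L = D - A. Computing the eigenvalues of L and sorting gives [0, 1, 1, 1, 1, 6]. The Fiedler value lambda_2 = 1 is strictly positive, so the graph is connected. By the matrix-tree theorem the graph has (1/6) * product of the nonzero eigenvalues = 1 spanning tree.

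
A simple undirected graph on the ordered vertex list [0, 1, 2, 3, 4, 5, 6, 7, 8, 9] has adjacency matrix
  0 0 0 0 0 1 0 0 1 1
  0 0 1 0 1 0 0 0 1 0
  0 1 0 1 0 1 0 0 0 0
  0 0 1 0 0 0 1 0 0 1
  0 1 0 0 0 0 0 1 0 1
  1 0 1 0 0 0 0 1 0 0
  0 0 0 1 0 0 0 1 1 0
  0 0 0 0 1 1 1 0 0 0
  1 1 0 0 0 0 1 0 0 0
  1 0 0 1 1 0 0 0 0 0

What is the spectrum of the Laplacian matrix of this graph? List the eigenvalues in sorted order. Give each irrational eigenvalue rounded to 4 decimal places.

Reading degrees in the order [0, 1, 2, 3, 4, 5, 6, 7, 8, 9] gives [3, 3, 3, 3, 3, 3, 3, 3, 3, 3]; set D = diag(3, 3, 3, 3, 3, 3, 3, 3, 3, 3) and form L = D - A. L is symmetric positive semidefinite, so every eigenvalue is real and nonnegative.

[0, 2, 2, 2, 2, 2, 5, 5, 5, 5]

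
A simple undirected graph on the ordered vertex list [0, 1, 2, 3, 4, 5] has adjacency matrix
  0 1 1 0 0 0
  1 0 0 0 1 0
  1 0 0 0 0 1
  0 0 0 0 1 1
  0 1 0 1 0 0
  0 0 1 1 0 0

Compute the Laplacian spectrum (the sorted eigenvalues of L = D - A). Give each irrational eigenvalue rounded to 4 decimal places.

Reading degrees in the order [0, 1, 2, 3, 4, 5] gives [2, 2, 2, 2, 2, 2]; set D = diag(2, 2, 2, 2, 2, 2) and form L = D - A. Since every row of L sums to 0, the all-ones vector is in the kernel and 0 is an eigenvalue. The single zero eigenvalue shows the graph is connected. The largest eigenvalue, 4, is at most the vertex count 6.

[0, 1, 1, 3, 3, 4]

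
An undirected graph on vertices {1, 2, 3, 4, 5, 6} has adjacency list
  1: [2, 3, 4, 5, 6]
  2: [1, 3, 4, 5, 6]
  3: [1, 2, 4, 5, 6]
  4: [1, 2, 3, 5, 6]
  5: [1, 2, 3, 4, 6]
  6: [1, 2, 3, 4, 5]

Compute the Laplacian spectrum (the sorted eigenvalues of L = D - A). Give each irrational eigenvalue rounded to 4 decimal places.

Each diagonal entry of L is the vertex degree and each off-diagonal entry is -1 where an edge is present, 0 otherwise; in the order [1, 2, 3, 4, 5, 6] the diagonal is [5, 5, 5, 5, 5, 5]. L is symmetric positive semidefinite, so every eigenvalue is real and nonnegative.

[0, 6, 6, 6, 6, 6]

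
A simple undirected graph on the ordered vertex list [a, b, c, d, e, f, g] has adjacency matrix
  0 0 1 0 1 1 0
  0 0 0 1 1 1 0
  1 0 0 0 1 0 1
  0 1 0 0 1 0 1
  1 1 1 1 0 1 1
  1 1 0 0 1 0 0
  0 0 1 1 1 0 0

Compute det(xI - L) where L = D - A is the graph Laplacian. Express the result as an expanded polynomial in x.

Each diagonal entry of L is the vertex degree and each off-diagonal entry is -1 where an edge is present, 0 otherwise; in the order [a, b, c, d, e, f, g] the diagonal is [3, 3, 3, 3, 6, 3, 3]. Computing det(xI - L) by cofactor expansion (or equivalently via sum-over-permutations) gives x^7 - 24x^6 + 231x^5 - 1140x^4 + 3036x^3 - 4128x^2 + 2240x. The constant term is 0 because L is singular (the all-ones vector lies in its kernel). There is one zero in the spectrum, matching the 1 component. The eigenvalues sum to 24, which equals trace(L) = 2|E|.

x^7 - 24x^6 + 231x^5 - 1140x^4 + 3036x^3 - 4128x^2 + 2240x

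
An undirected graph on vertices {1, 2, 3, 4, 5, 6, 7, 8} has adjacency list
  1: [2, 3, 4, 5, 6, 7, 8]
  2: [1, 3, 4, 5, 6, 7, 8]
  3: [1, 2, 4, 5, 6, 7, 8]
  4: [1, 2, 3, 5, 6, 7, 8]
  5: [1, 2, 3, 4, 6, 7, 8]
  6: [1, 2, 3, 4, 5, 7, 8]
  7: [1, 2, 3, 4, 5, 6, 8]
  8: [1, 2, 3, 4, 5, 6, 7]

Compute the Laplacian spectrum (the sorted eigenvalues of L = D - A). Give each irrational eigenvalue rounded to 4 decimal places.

[0, 8, 8, 8, 8, 8, 8, 8]

Each diagonal entry of L is the vertex degree and each off-diagonal entry is -1 where an edge is present, 0 otherwise; in the order [1, 2, 3, 4, 5, 6, 7, 8] the diagonal is [7, 7, 7, 7, 7, 7, 7, 7]. The multiplicity of 0 as a Laplacian eigenvalue equals the number of connected components. The single zero eigenvalue shows the graph is connected. The largest eigenvalue, 8, is at most the vertex count 8.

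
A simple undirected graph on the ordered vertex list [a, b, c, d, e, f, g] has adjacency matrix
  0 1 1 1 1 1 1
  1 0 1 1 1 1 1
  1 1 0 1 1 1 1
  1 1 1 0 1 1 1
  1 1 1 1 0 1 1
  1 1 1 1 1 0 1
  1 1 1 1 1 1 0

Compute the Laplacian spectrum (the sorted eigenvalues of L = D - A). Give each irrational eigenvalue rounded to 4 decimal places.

[0, 7, 7, 7, 7, 7, 7]

With the vertex order [a, b, c, d, e, f, g], the degrees are [6, 6, 6, 6, 6, 6, 6], giving D = diag(6, 6, 6, 6, 6, 6, 6) and L = D - A. Diagonalising L (or applying a numerical eigensolver to the 7x7 matrix) gives the spectrum above. The single zero eigenvalue shows the graph is connected.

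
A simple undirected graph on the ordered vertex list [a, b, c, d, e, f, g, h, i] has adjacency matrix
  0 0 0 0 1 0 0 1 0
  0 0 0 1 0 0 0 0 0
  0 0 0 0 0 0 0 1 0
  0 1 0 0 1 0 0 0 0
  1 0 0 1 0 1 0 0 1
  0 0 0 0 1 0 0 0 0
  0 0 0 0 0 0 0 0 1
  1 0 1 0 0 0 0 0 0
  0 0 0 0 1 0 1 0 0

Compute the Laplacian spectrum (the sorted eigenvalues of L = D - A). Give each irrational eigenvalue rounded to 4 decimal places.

Reading degrees in the order [a, b, c, d, e, f, g, h, i] gives [2, 1, 1, 2, 4, 1, 1, 2, 2]; set D = diag(2, 1, 1, 2, 4, 1, 1, 2, 2) and form L = D - A. Since every row of L sums to 0, the all-ones vector is in the kernel and 0 is an eigenvalue. The single zero eigenvalue shows the graph is connected. There is one zero in the spectrum, matching the 1 component.

[0, 0.2398, 0.3820, 0.7199, 1.4240, 2.2032, 2.6180, 3.1692, 5.2439]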